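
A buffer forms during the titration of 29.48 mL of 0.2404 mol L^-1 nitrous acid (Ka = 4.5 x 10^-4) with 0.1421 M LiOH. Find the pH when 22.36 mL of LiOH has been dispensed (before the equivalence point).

Initial n(HNO2) = 0.2404 x 0.02948 = 0.007087 mol.
n(LiOH) added = 0.1421 x 0.02236 = 0.003177 mol, converting that many moles of HNO2 to NO2-.
Remaining n(HNO2) = 0.003910 mol; n(NO2-) = 0.003177 mol.
By Henderson-Hasselbalch, pH = pKa + log([A^-]/[HA]) = 3.35 + log(0.003177/0.003910) = 3.35 + (-0.09) = 3.26.

3.26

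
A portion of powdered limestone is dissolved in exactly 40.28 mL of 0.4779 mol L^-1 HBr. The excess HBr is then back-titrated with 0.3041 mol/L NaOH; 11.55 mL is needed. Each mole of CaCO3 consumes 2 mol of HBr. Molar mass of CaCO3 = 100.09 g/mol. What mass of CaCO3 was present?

Total n(HBr) added = 0.4779 x 0.04028 = 0.01925 mol.
n(NaOH) used = 0.3041 x 0.01155 = 0.003512 mol, which equals the excess n(HBr).
So n(HBr) consumed by the sample = 0.01925 - 0.003512 = 0.01574 mol.
n(CaCO3) = 0.01574 / 2 = 0.007869 mol.
mass = 0.007869 mol x 100.09 g/mol = 0.788 g.

0.788 g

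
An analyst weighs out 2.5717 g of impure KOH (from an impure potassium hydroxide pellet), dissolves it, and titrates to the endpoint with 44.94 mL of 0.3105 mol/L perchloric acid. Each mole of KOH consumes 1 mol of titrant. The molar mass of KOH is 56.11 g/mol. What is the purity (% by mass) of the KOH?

n(HClO4) = 0.3105 x 0.04494 = 0.01395 mol.
n(KOH) = 0.01395 / 1 = 0.01395 mol.
mass of KOH = 0.01395 x 56.11 = 0.7830 g.
% purity = 0.7830 / 2.5717 x 100 = 30.4%.

30.4%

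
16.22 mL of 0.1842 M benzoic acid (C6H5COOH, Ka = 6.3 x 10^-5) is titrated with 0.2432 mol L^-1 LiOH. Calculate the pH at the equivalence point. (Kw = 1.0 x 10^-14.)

8.61

n(C6H5COOH) = 0.1842 x 0.01622 = 0.002988 mol; V(LiOH) at equivalence = 0.002988/0.2432 = 0.01229 L.
At equivalence all the acid is converted to C6H5COO-; total volume = 0.01622 + 0.01229 = 0.02851 L, so [C6H5COO-] = 0.002988/0.02851 = 0.1048 M.
Kb = Kw/Ka = 1.0e-14 / 6.3 x 10^-5 = 1.59e-10.
[OH^-] = sqrt(Kb x [C6H5COO-]) = sqrt(1.59e-10 x 0.1048) = 4.08e-6 M.
pOH = 5.39, so pH = 14.00 - 5.39 = 8.61.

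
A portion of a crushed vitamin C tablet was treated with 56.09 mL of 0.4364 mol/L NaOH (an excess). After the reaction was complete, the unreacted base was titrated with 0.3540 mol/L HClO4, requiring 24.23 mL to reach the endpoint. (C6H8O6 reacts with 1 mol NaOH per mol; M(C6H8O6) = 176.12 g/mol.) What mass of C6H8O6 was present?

Total n(NaOH) added = 0.4364 x 0.05609 = 0.02448 mol.
n(HClO4) used = 0.3540 x 0.02423 = 0.008577 mol, which equals the excess n(NaOH).
So n(NaOH) consumed by the sample = 0.02448 - 0.008577 = 0.01590 mol.
n(C6H8O6) = 0.01590 / 1 = 0.01590 mol.
mass = 0.01590 mol x 176.12 g/mol = 2.80 g.

2.80 g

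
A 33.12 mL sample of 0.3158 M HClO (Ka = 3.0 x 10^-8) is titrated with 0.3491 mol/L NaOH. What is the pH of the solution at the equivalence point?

10.37

n(HClO) = 0.3158 x 0.03312 = 0.01046 mol; V(NaOH) at equivalence = 0.01046/0.3491 = 0.02996 L.
At equivalence all the acid is converted to ClO-; total volume = 0.03312 + 0.02996 = 0.06308 L, so [ClO-] = 0.01046/0.06308 = 0.1658 M.
Kb = Kw/Ka = 1.0e-14 / 3.0 x 10^-8 = 3.33e-7.
[OH^-] = sqrt(Kb x [ClO-]) = sqrt(3.33e-7 x 0.1658) = 0.000235 M.
pOH = 3.63, so pH = 14.00 - 3.63 = 10.37.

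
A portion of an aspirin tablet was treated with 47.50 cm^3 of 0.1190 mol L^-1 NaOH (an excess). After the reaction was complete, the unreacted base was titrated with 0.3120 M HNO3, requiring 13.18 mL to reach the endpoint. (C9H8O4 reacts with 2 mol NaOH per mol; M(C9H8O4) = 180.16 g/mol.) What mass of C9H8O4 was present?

0.139 g

Total n(NaOH) added = 0.1190 x 0.04750 = 0.005652 mol.
n(HNO3) used = 0.3120 x 0.01318 = 0.004112 mol, which equals the excess n(NaOH).
So n(NaOH) consumed by the sample = 0.005652 - 0.004112 = 0.001540 mol.
n(C9H8O4) = 0.001540 / 2 = 0.0007702 mol.
mass = 0.0007702 mol x 180.16 g/mol = 0.139 g.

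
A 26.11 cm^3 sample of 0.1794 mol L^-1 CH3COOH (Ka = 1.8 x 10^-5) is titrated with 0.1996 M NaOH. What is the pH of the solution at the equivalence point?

8.86

n(CH3COOH) = 0.1794 x 0.02611 = 0.004684 mol; V(NaOH) at equivalence = 0.004684/0.1996 = 0.02347 L.
At equivalence all the acid is converted to CH3COO-; total volume = 0.02611 + 0.02347 = 0.04958 L, so [CH3COO-] = 0.004684/0.04958 = 0.09448 M.
Kb = Kw/Ka = 1.0e-14 / 1.8 x 10^-5 = 5.56e-10.
[OH^-] = sqrt(Kb x [CH3COO-]) = sqrt(5.56e-10 x 0.09448) = 7.24e-6 M.
pOH = 5.14, so pH = 14.00 - 5.14 = 8.86.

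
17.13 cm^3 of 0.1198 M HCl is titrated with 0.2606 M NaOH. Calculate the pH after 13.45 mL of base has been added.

n(acid) = 0.1198 x 0.01713 = 0.002052 mol; n(NaOH) added = 0.2606 x 0.01345 = 0.003505 mol.
Base is in excess by 0.003505 - 0.002052 = 0.001453 mol in a total volume of 0.03058 L.
[OH^-] = 0.001453/0.03058 = 0.04751 M, so pOH = 1.32 and pH = 14.00 - 1.32 = 12.68.

12.68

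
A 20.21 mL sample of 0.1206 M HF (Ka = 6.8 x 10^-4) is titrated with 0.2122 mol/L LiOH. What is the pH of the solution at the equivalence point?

8.03

n(HF) = 0.1206 x 0.02021 = 0.002437 mol; V(LiOH) at equivalence = 0.002437/0.2122 = 0.01149 L.
At equivalence all the acid is converted to F-; total volume = 0.02021 + 0.01149 = 0.03170 L, so [F-] = 0.002437/0.03170 = 0.07690 M.
Kb = Kw/Ka = 1.0e-14 / 6.8 x 10^-4 = 1.47e-11.
[OH^-] = sqrt(Kb x [F-]) = sqrt(1.47e-11 x 0.07690) = 1.06e-6 M.
pOH = 5.97, so pH = 14.00 - 5.97 = 8.03.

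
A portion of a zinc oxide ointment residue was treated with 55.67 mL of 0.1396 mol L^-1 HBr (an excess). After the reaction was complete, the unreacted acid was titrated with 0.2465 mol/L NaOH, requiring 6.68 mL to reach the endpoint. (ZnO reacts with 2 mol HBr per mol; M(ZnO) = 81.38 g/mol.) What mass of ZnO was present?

Total n(HBr) added = 0.1396 x 0.05567 = 0.007772 mol.
n(NaOH) used = 0.2465 x 0.006680 = 0.001647 mol, which equals the excess n(HBr).
So n(HBr) consumed by the sample = 0.007772 - 0.001647 = 0.006125 mol.
n(ZnO) = 0.006125 / 2 = 0.003062 mol.
mass = 0.003062 mol x 81.38 g/mol = 0.249 g.

0.249 g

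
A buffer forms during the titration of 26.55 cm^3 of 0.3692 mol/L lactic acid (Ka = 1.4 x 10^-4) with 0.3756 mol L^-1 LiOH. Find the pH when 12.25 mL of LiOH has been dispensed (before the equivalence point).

Initial n(HC3H5O3) = 0.3692 x 0.02655 = 0.009802 mol.
n(LiOH) added = 0.3756 x 0.01225 = 0.004601 mol, converting that many moles of HC3H5O3 to C3H5O3-.
Remaining n(HC3H5O3) = 0.005201 mol; n(C3H5O3-) = 0.004601 mol.
By Henderson-Hasselbalch, pH = pKa + log([A^-]/[HA]) = 3.85 + log(0.004601/0.005201) = 3.85 + (-0.05) = 3.80.

3.80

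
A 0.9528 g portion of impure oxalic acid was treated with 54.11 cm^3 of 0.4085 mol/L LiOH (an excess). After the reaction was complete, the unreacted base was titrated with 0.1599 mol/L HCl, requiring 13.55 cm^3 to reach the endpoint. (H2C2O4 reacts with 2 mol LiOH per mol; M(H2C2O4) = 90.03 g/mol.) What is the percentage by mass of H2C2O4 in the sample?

94.2%

Total n(LiOH) added = 0.4085 x 0.05411 = 0.02210 mol.
n(HCl) used = 0.1599 x 0.01355 = 0.002167 mol, which equals the excess n(LiOH).
So n(LiOH) consumed by the sample = 0.02210 - 0.002167 = 0.01994 mol.
n(H2C2O4) = 0.01994 / 2 = 0.009969 mol.
mass H2C2O4 = 0.009969 x 90.03 = 0.8975 g, so %H2C2O4 = 0.8975/0.9528 x 100 = 94.2%.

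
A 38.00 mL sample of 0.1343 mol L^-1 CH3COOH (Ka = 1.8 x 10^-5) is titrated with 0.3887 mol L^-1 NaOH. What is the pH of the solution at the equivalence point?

8.87

n(CH3COOH) = 0.1343 x 0.03800 = 0.005103 mol; V(NaOH) at equivalence = 0.005103/0.3887 = 0.01313 L.
At equivalence all the acid is converted to CH3COO-; total volume = 0.03800 + 0.01313 = 0.05113 L, so [CH3COO-] = 0.005103/0.05113 = 0.09981 M.
Kb = Kw/Ka = 1.0e-14 / 1.8 x 10^-5 = 5.56e-10.
[OH^-] = sqrt(Kb x [CH3COO-]) = sqrt(5.56e-10 x 0.09981) = 7.45e-6 M.
pOH = 5.13, so pH = 14.00 - 5.13 = 8.87.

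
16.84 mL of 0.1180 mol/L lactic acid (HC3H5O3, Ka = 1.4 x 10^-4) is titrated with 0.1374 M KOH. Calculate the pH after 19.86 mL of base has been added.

12.31

n(acid) = 0.1180 x 0.01684 = 0.001987 mol; n(KOH) added = 0.1374 x 0.01986 = 0.002729 mol.
Base is in excess by 0.002729 - 0.001987 = 0.0007416 mol in a total volume of 0.03670 L.
[OH^-] = 0.0007416/0.03670 = 0.02021 M, so pOH = 1.69 and pH = 14.00 - 1.69 = 12.31.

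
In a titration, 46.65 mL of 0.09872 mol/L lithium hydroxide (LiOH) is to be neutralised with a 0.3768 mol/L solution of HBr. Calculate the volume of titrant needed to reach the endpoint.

n(LiOH) = 0.09872 mol/L x 0.04665 L = 0.004605 mol.
At equivalence n(HBr) = n(LiOH) = 0.004605 mol.
V(HBr) = 0.004605 / 0.3768 = 0.01222 L = 12.2 mL.

12.2 mL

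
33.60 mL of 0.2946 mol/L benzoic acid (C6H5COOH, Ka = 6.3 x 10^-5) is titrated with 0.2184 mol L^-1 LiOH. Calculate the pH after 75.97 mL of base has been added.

n(acid) = 0.2946 x 0.03360 = 0.009899 mol; n(LiOH) added = 0.2184 x 0.07597 = 0.01659 mol.
Base is in excess by 0.01659 - 0.009899 = 0.006693 mol in a total volume of 0.1096 L.
[OH^-] = 0.006693/0.1096 = 0.06109 M, so pOH = 1.21 and pH = 14.00 - 1.21 = 12.79.

12.79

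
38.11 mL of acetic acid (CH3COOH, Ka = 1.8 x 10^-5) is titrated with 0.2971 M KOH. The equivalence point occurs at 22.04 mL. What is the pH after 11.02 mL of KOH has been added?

4.74

11.02 mL is exactly half the equivalence volume (22.04/2), i.e. the half-equivalence point.
There, n(HA) = n(A^-), so pH = pKa = -log(1.8 x 10^-5) = 4.74.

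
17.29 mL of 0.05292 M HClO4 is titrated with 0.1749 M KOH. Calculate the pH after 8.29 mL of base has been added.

12.32

n(acid) = 0.05292 x 0.01729 = 0.0009150 mol; n(KOH) added = 0.1749 x 0.008290 = 0.001450 mol.
Base is in excess by 0.001450 - 0.0009150 = 0.0005349 mol in a total volume of 0.02558 L.
[OH^-] = 0.0005349/0.02558 = 0.02091 M, so pOH = 1.68 and pH = 14.00 - 1.68 = 12.32.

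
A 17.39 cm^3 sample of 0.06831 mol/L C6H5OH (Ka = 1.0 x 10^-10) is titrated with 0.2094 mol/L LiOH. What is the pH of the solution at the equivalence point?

11.36

n(C6H5OH) = 0.06831 x 0.01739 = 0.001188 mol; V(LiOH) at equivalence = 0.001188/0.2094 = 0.005673 L.
At equivalence all the acid is converted to C6H5O-; total volume = 0.01739 + 0.005673 = 0.02306 L, so [C6H5O-] = 0.001188/0.02306 = 0.05151 M.
Kb = Kw/Ka = 1.0e-14 / 1.0 x 10^-10 = 0.000100.
[OH^-] = sqrt(Kb x [C6H5O-]) = sqrt(0.000100 x 0.05151) = 0.00227 M.
pOH = 2.64, so pH = 14.00 - 2.64 = 11.36.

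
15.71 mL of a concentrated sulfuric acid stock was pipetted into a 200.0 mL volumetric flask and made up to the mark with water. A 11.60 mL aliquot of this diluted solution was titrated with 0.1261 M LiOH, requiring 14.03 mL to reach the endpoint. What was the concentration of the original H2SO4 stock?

n(LiOH) = 0.1261 x 0.01403 = 0.001769 mol.
n(H2SO4) in the aliquot = 0.001769 x 1/2 = 0.0008846 mol.
[diluted H2SO4] = 0.0008846 / 0.01160 = 0.07626 M.
Dilution factor = 200.0/15.71 = 12.73, so [stock] = 0.07626 x 12.73 = 0.971 M.

0.971 M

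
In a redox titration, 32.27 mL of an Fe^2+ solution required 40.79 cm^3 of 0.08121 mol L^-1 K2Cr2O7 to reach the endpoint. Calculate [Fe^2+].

n(K2Cr2O7) = 0.08121 x 0.04079 = 0.003313 mol.
From the balanced equation, 1 mol K2Cr2O7 reacts with 6 mol Fe^2+, so n(Fe^2+) = 0.003313 x 6/1 = 0.01988 mol.
[Fe^2+] = 0.01988 / 0.03227 L = 0.616 M.

0.616 M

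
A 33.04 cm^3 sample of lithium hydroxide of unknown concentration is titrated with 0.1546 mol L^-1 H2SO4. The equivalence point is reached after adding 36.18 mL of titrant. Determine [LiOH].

n(H2SO4) delivered = 0.1546 x 0.03618 = 0.005593 mol.
The reaction is 2 LiOH + 1 H2SO4, so n(LiOH) = 0.005593 x 2/1 = 0.01119 mol.
[LiOH] = 0.01119 mol / 0.03304 L = 0.339 M.

0.339 M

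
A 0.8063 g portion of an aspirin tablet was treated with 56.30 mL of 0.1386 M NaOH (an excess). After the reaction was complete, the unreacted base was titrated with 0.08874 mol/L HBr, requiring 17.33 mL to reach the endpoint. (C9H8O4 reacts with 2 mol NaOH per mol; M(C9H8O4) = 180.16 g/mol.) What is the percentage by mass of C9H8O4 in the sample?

Total n(NaOH) added = 0.1386 x 0.05630 = 0.007803 mol.
n(HBr) used = 0.08874 x 0.01733 = 0.001538 mol, which equals the excess n(NaOH).
So n(NaOH) consumed by the sample = 0.007803 - 0.001538 = 0.006265 mol.
n(C9H8O4) = 0.006265 / 2 = 0.003133 mol.
mass C9H8O4 = 0.003133 x 180.16 = 0.5644 g, so %C9H8O4 = 0.5644/0.8063 x 100 = 70.0%.

70.0%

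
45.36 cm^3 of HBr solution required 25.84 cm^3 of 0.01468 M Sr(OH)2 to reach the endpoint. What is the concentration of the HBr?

n(Sr(OH)2) delivered = 0.01468 x 0.02584 = 0.0003793 mol.
The reaction is 2 HBr + 1 Sr(OH)2, so n(HBr) = 0.0003793 x 2/1 = 0.0007587 mol.
[HBr] = 0.0007587 mol / 0.04536 L = 0.0167 M.

0.0167 M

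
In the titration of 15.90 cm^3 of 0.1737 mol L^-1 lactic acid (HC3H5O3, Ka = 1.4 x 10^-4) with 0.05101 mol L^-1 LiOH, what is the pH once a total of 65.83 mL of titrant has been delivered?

11.86

n(acid) = 0.1737 x 0.01590 = 0.002762 mol; n(LiOH) added = 0.05101 x 0.06583 = 0.003358 mol.
Base is in excess by 0.003358 - 0.002762 = 0.0005962 mol in a total volume of 0.08173 L.
[OH^-] = 0.0005962/0.08173 = 0.007294 M, so pOH = 2.14 and pH = 14.00 - 2.14 = 11.86.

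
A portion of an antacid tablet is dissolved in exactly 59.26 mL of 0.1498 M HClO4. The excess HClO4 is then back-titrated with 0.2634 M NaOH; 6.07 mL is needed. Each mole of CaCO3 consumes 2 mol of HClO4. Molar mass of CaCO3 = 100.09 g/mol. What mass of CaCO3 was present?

0.364 g

Total n(HClO4) added = 0.1498 x 0.05926 = 0.008877 mol.
n(NaOH) used = 0.2634 x 0.006070 = 0.001599 mol, which equals the excess n(HClO4).
So n(HClO4) consumed by the sample = 0.008877 - 0.001599 = 0.007278 mol.
n(CaCO3) = 0.007278 / 2 = 0.003639 mol.
mass = 0.003639 mol x 100.09 g/mol = 0.364 g.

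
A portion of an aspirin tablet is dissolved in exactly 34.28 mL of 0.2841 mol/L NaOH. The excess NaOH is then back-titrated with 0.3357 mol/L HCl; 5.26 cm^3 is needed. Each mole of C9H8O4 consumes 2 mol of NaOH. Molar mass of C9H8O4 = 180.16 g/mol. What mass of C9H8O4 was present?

0.718 g

Total n(NaOH) added = 0.2841 x 0.03428 = 0.009739 mol.
n(HCl) used = 0.3357 x 0.005260 = 0.001766 mol, which equals the excess n(NaOH).
So n(NaOH) consumed by the sample = 0.009739 - 0.001766 = 0.007973 mol.
n(C9H8O4) = 0.007973 / 2 = 0.003987 mol.
mass = 0.003987 mol x 180.16 g/mol = 0.718 g.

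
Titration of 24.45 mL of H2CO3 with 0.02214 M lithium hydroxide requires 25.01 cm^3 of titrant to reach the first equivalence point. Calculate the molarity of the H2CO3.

n(LiOH) = 0.02214 x 0.02501 = 0.0005537 mol.
At the first equivalence point, 1 mol OH^- react per mol H2CO3, so n(H2CO3) = 0.0005537 / 1 = 0.0005537 mol.
[H2CO3] = 0.0005537 / 0.02445 L = 0.0226 M.

0.0226 M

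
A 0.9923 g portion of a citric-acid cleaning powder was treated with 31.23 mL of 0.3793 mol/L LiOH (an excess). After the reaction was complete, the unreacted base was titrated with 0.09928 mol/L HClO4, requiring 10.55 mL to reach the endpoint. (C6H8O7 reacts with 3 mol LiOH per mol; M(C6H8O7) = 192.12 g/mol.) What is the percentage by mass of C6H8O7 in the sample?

69.7%

Total n(LiOH) added = 0.3793 x 0.03123 = 0.01185 mol.
n(HClO4) used = 0.09928 x 0.01055 = 0.001047 mol, which equals the excess n(LiOH).
So n(LiOH) consumed by the sample = 0.01185 - 0.001047 = 0.01080 mol.
n(C6H8O7) = 0.01080 / 3 = 0.003599 mol.
mass C6H8O7 = 0.003599 x 192.12 = 0.6915 g, so %C6H8O7 = 0.6915/0.9923 x 100 = 69.7%.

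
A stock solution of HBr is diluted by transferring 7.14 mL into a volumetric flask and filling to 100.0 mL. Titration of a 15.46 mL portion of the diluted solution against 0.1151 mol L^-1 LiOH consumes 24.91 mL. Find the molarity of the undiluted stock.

2.60 M

n(LiOH) = 0.1151 x 0.02491 = 0.002867 mol.
n(HBr) in the aliquot = 0.002867 mol.
[diluted HBr] = 0.002867 / 0.01546 = 0.1855 M.
Dilution factor = 100.0/7.140 = 14.01, so [stock] = 0.1855 x 14.01 = 2.60 M.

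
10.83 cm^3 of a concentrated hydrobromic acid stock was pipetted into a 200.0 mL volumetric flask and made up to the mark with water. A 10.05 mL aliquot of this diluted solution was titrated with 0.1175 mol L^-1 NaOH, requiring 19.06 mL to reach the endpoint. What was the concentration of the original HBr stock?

4.12 M

n(NaOH) = 0.1175 x 0.01906 = 0.002240 mol.
n(HBr) in the aliquot = 0.002240 mol.
[diluted HBr] = 0.002240 / 0.01005 = 0.2228 M.
Dilution factor = 200.0/10.83 = 18.47, so [stock] = 0.2228 x 18.47 = 4.12 M.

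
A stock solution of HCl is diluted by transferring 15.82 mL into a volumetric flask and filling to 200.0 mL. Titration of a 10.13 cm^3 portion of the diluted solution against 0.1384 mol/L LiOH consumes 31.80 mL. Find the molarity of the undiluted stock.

n(LiOH) = 0.1384 x 0.03180 = 0.004401 mol.
n(HCl) in the aliquot = 0.004401 mol.
[diluted HCl] = 0.004401 / 0.01013 = 0.4345 M.
Dilution factor = 200.0/15.82 = 12.64, so [stock] = 0.4345 x 12.64 = 5.49 M.

5.49 M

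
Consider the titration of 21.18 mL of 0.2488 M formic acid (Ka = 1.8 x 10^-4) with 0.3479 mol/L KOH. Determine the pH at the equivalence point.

8.45

n(HCOOH) = 0.2488 x 0.02118 = 0.005270 mol; V(KOH) at equivalence = 0.005270/0.3479 = 0.01515 L.
At equivalence all the acid is converted to HCOO-; total volume = 0.02118 + 0.01515 = 0.03633 L, so [HCOO-] = 0.005270/0.03633 = 0.1451 M.
Kb = Kw/Ka = 1.0e-14 / 1.8 x 10^-4 = 5.56e-11.
[OH^-] = sqrt(Kb x [HCOO-]) = sqrt(5.56e-11 x 0.1451) = 2.84e-6 M.
pOH = 5.55, so pH = 14.00 - 5.55 = 8.45.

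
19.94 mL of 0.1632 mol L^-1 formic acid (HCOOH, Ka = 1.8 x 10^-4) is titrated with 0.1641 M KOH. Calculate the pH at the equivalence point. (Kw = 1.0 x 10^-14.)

n(HCOOH) = 0.1632 x 0.01994 = 0.003254 mol; V(KOH) at equivalence = 0.003254/0.1641 = 0.01983 L.
At equivalence all the acid is converted to HCOO-; total volume = 0.01994 + 0.01983 = 0.03977 L, so [HCOO-] = 0.003254/0.03977 = 0.08182 M.
Kb = Kw/Ka = 1.0e-14 / 1.8 x 10^-4 = 5.56e-11.
[OH^-] = sqrt(Kb x [HCOO-]) = sqrt(5.56e-11 x 0.08182) = 2.13e-6 M.
pOH = 5.67, so pH = 14.00 - 5.67 = 8.33.

8.33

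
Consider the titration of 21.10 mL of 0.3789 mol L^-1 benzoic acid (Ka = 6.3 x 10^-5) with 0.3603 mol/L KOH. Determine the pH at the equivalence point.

8.73

n(C6H5COOH) = 0.3789 x 0.02110 = 0.007995 mol; V(KOH) at equivalence = 0.007995/0.3603 = 0.02219 L.
At equivalence all the acid is converted to C6H5COO-; total volume = 0.02110 + 0.02219 = 0.04329 L, so [C6H5COO-] = 0.007995/0.04329 = 0.1847 M.
Kb = Kw/Ka = 1.0e-14 / 6.3 x 10^-5 = 1.59e-10.
[OH^-] = sqrt(Kb x [C6H5COO-]) = sqrt(1.59e-10 x 0.1847) = 5.41e-6 M.
pOH = 5.27, so pH = 14.00 - 5.27 = 8.73.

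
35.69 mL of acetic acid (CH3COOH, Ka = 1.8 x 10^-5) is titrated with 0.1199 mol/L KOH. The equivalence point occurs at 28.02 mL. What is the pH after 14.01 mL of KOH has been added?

4.74

14.01 mL is exactly half the equivalence volume (28.02/2), i.e. the half-equivalence point.
There, n(HA) = n(A^-), so pH = pKa = -log(1.8 x 10^-5) = 4.74.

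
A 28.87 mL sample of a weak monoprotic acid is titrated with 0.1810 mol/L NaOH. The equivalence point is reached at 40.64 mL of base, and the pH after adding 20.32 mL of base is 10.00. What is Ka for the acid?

1.0 x 10^-10

20.32 mL is half of the equivalence volume, so this is the half-equivalence point where [HA] = [A^-].
At half-equivalence pH = pKa, so pKa = 10.00.
Ka = 10^(-10.00) = 1.0 x 10^-10.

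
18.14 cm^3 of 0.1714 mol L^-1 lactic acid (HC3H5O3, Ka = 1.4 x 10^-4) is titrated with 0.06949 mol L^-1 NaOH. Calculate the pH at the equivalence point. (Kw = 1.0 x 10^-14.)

8.27

n(HC3H5O3) = 0.1714 x 0.01814 = 0.003109 mol; V(NaOH) at equivalence = 0.003109/0.06949 = 0.04474 L.
At equivalence all the acid is converted to C3H5O3-; total volume = 0.01814 + 0.04474 = 0.06288 L, so [C3H5O3-] = 0.003109/0.06288 = 0.04944 M.
Kb = Kw/Ka = 1.0e-14 / 1.4 x 10^-4 = 7.14e-11.
[OH^-] = sqrt(Kb x [C3H5O3-]) = sqrt(7.14e-11 x 0.04944) = 1.88e-6 M.
pOH = 5.73, so pH = 14.00 - 5.73 = 8.27.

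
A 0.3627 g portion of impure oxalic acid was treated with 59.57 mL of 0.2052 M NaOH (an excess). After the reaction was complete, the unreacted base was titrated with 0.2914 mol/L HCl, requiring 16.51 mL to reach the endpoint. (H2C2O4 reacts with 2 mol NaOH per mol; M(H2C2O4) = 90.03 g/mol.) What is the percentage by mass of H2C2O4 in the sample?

92.0%

Total n(NaOH) added = 0.2052 x 0.05957 = 0.01222 mol.
n(HCl) used = 0.2914 x 0.01651 = 0.004811 mol, which equals the excess n(NaOH).
So n(NaOH) consumed by the sample = 0.01222 - 0.004811 = 0.007413 mol.
n(H2C2O4) = 0.007413 / 2 = 0.003706 mol.
mass H2C2O4 = 0.003706 x 90.03 = 0.3337 g, so %H2C2O4 = 0.3337/0.3627 x 100 = 92.0%.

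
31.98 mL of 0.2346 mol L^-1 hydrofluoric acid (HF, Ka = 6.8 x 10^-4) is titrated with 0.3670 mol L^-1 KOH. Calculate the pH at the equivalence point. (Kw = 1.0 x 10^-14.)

8.16

n(HF) = 0.2346 x 0.03198 = 0.007503 mol; V(KOH) at equivalence = 0.007503/0.3670 = 0.02044 L.
At equivalence all the acid is converted to F-; total volume = 0.03198 + 0.02044 = 0.05242 L, so [F-] = 0.007503/0.05242 = 0.1431 M.
Kb = Kw/Ka = 1.0e-14 / 6.8 x 10^-4 = 1.47e-11.
[OH^-] = sqrt(Kb x [F-]) = sqrt(1.47e-11 x 0.1431) = 1.45e-6 M.
pOH = 5.84, so pH = 14.00 - 5.84 = 8.16.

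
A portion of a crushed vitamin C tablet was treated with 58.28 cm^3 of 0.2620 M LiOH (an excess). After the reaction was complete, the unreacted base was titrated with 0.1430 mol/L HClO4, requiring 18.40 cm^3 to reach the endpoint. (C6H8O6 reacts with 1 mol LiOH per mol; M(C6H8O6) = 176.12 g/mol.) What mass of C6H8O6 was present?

Total n(LiOH) added = 0.2620 x 0.05828 = 0.01527 mol.
n(HClO4) used = 0.1430 x 0.01840 = 0.002631 mol, which equals the excess n(LiOH).
So n(LiOH) consumed by the sample = 0.01527 - 0.002631 = 0.01264 mol.
n(C6H8O6) = 0.01264 / 1 = 0.01264 mol.
mass = 0.01264 mol x 176.12 g/mol = 2.23 g.

2.23 g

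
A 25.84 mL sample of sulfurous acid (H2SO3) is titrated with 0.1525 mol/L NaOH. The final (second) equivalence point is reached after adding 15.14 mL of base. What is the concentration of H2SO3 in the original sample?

n(NaOH) = 0.1525 x 0.01514 = 0.002309 mol.
At the final (second) equivalence point, 2 mol OH^- react per mol H2SO3, so n(H2SO3) = 0.002309 / 2 = 0.001154 mol.
[H2SO3] = 0.001154 / 0.02584 L = 0.0447 M.

0.0447 M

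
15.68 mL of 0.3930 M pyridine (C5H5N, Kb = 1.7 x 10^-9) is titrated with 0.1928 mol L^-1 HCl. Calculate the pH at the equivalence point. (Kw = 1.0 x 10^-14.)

3.06

n(C5H5N) = 0.3930 x 0.01568 = 0.006162 mol; V(HCl) at equivalence = 0.006162/0.1928 = 0.03196 L.
At equivalence the base is fully converted to C5H5NH+; total volume = 0.04764 L, so [C5H5NH+] = 0.006162/0.04764 = 0.1293 M.
Ka(C5H5NH+) = Kw/Kb = 1.0e-14 / 1.7 x 10^-9 = 5.88e-6.
[H^+] = sqrt(Ka x [C5H5NH+]) = sqrt(5.88e-6 x 0.1293) = 0.000872 M.
pH = -log(0.000872) = 3.06.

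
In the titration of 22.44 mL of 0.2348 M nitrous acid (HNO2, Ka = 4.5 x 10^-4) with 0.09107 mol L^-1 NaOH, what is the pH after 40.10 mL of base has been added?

3.70

Initial n(HNO2) = 0.2348 x 0.02244 = 0.005269 mol.
n(NaOH) added = 0.09107 x 0.04010 = 0.003652 mol, converting that many moles of HNO2 to NO2-.
Remaining n(HNO2) = 0.001617 mol; n(NO2-) = 0.003652 mol.
By Henderson-Hasselbalch, pH = pKa + log([A^-]/[HA]) = 3.35 + log(0.003652/0.001617) = 3.35 + (+0.35) = 3.70.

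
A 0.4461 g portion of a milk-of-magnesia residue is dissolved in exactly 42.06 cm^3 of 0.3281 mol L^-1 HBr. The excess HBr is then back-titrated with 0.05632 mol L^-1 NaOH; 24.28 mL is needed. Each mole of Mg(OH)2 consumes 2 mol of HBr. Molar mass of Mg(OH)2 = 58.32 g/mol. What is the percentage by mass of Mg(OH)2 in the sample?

81.3%

Total n(HBr) added = 0.3281 x 0.04206 = 0.01380 mol.
n(NaOH) used = 0.05632 x 0.02428 = 0.001367 mol, which equals the excess n(HBr).
So n(HBr) consumed by the sample = 0.01380 - 0.001367 = 0.01243 mol.
n(Mg(OH)2) = 0.01243 / 2 = 0.006216 mol.
mass Mg(OH)2 = 0.006216 x 58.32 = 0.3625 g, so %Mg(OH)2 = 0.3625/0.4461 x 100 = 81.3%.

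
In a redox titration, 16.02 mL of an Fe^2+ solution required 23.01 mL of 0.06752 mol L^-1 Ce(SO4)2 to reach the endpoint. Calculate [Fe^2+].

0.0970 M

n(Ce(SO4)2) = 0.06752 x 0.02301 = 0.001554 mol.
From the balanced equation, 1 mol Ce(SO4)2 reacts with 1 mol Fe^2+, so n(Fe^2+) = 0.001554 x 1/1 = 0.001554 mol.
[Fe^2+] = 0.001554 / 0.01602 L = 0.0970 M.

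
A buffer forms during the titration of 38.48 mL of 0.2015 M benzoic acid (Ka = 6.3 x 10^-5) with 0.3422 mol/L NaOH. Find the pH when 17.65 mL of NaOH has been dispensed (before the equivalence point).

Initial n(C6H5COOH) = 0.2015 x 0.03848 = 0.007754 mol.
n(NaOH) added = 0.3422 x 0.01765 = 0.006040 mol, converting that many moles of C6H5COOH to C6H5COO-.
Remaining n(C6H5COOH) = 0.001714 mol; n(C6H5COO-) = 0.006040 mol.
By Henderson-Hasselbalch, pH = pKa + log([A^-]/[HA]) = 4.20 + log(0.006040/0.001714) = 4.20 + (+0.55) = 4.75.

4.75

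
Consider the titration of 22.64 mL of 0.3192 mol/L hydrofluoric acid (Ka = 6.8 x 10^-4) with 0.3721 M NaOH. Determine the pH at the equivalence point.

8.20

n(HF) = 0.3192 x 0.02264 = 0.007227 mol; V(NaOH) at equivalence = 0.007227/0.3721 = 0.01942 L.
At equivalence all the acid is converted to F-; total volume = 0.02264 + 0.01942 = 0.04206 L, so [F-] = 0.007227/0.04206 = 0.1718 M.
Kb = Kw/Ka = 1.0e-14 / 6.8 x 10^-4 = 1.47e-11.
[OH^-] = sqrt(Kb x [F-]) = sqrt(1.47e-11 x 0.1718) = 1.59e-6 M.
pOH = 5.80, so pH = 14.00 - 5.80 = 8.20.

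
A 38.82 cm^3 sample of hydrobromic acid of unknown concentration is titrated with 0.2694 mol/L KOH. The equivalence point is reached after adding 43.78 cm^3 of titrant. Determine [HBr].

0.304 M

n(KOH) delivered = 0.2694 x 0.04378 = 0.01179 mol.
For a 1:1 reaction, n(HBr) = 0.01179 mol.
[HBr] = 0.01179 mol / 0.03882 L = 0.304 M.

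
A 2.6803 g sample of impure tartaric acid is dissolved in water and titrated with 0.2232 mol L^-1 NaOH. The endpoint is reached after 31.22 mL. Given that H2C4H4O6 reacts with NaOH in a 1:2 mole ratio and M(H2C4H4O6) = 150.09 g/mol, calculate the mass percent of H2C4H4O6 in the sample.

n(NaOH) = 0.2232 x 0.03122 = 0.006968 mol.
n(H2C4H4O6) = 0.006968 / 2 = 0.003484 mol.
mass of H2C4H4O6 = 0.003484 x 150.09 = 0.5229 g.
% purity = 0.5229 / 2.6803 x 100 = 19.5%.

19.5%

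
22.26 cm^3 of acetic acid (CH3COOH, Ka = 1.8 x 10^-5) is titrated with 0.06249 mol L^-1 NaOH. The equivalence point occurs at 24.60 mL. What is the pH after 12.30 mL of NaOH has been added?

12.30 mL is exactly half the equivalence volume (24.60/2), i.e. the half-equivalence point.
There, n(HA) = n(A^-), so pH = pKa = -log(1.8 x 10^-5) = 4.74.

4.74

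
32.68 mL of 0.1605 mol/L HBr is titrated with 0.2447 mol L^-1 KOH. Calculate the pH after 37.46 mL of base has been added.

n(acid) = 0.1605 x 0.03268 = 0.005245 mol; n(KOH) added = 0.2447 x 0.03746 = 0.009166 mol.
Base is in excess by 0.009166 - 0.005245 = 0.003921 mol in a total volume of 0.07014 L.
[OH^-] = 0.003921/0.07014 = 0.05591 M, so pOH = 1.25 and pH = 14.00 - 1.25 = 12.75.

12.75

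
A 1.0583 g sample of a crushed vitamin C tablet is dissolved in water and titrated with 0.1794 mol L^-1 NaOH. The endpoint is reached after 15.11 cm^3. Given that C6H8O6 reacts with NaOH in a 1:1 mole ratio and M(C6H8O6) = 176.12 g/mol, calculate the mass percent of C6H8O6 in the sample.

45.1%

n(NaOH) = 0.1794 x 0.01511 = 0.002711 mol.
n(C6H8O6) = 0.002711 / 1 = 0.002711 mol.
mass of C6H8O6 = 0.002711 x 176.12 = 0.4774 g.
% purity = 0.4774 / 1.0583 x 100 = 45.1%.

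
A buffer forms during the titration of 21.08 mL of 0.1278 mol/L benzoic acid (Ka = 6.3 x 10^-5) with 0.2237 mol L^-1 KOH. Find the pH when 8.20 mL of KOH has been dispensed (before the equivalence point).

Initial n(C6H5COOH) = 0.1278 x 0.02108 = 0.002694 mol.
n(KOH) added = 0.2237 x 0.008200 = 0.001834 mol, converting that many moles of C6H5COOH to C6H5COO-.
Remaining n(C6H5COOH) = 0.0008597 mol; n(C6H5COO-) = 0.001834 mol.
By Henderson-Hasselbalch, pH = pKa + log([A^-]/[HA]) = 4.20 + log(0.001834/0.0008597) = 4.20 + (+0.33) = 4.53.

4.53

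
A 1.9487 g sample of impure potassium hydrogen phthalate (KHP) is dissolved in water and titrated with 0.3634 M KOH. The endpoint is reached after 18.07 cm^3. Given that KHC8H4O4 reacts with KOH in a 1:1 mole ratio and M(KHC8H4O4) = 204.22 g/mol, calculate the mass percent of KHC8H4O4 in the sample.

n(KOH) = 0.3634 x 0.01807 = 0.006567 mol.
n(KHC8H4O4) = 0.006567 / 1 = 0.006567 mol.
mass of KHC8H4O4 = 0.006567 x 204.22 = 1.341 g.
% purity = 1.341 / 1.9487 x 100 = 68.8%.

68.8%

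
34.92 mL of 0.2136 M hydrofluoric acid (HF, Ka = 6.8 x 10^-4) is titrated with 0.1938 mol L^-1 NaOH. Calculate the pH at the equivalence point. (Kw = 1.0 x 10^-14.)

8.09

n(HF) = 0.2136 x 0.03492 = 0.007459 mol; V(NaOH) at equivalence = 0.007459/0.1938 = 0.03849 L.
At equivalence all the acid is converted to F-; total volume = 0.03492 + 0.03849 = 0.07341 L, so [F-] = 0.007459/0.07341 = 0.1016 M.
Kb = Kw/Ka = 1.0e-14 / 6.8 x 10^-4 = 1.47e-11.
[OH^-] = sqrt(Kb x [F-]) = sqrt(1.47e-11 x 0.1016) = 1.22e-6 M.
pOH = 5.91, so pH = 14.00 - 5.91 = 8.09.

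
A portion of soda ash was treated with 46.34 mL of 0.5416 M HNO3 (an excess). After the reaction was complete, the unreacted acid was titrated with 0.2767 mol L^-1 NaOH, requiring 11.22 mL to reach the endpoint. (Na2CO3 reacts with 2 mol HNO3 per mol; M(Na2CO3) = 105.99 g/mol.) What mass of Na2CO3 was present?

Total n(HNO3) added = 0.5416 x 0.04634 = 0.02510 mol.
n(NaOH) used = 0.2767 x 0.01122 = 0.003105 mol, which equals the excess n(HNO3).
So n(HNO3) consumed by the sample = 0.02510 - 0.003105 = 0.02199 mol.
n(Na2CO3) = 0.02199 / 2 = 0.01100 mol.
mass = 0.01100 mol x 105.99 g/mol = 1.17 g.

1.17 g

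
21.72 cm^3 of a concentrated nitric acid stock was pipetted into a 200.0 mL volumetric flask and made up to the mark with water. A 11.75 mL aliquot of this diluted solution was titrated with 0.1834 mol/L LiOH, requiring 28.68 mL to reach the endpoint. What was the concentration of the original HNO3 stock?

4.12 M

n(LiOH) = 0.1834 x 0.02868 = 0.005260 mol.
n(HNO3) in the aliquot = 0.005260 mol.
[diluted HNO3] = 0.005260 / 0.01175 = 0.4477 M.
Dilution factor = 200.0/21.72 = 9.208, so [stock] = 0.4477 x 9.208 = 4.12 M.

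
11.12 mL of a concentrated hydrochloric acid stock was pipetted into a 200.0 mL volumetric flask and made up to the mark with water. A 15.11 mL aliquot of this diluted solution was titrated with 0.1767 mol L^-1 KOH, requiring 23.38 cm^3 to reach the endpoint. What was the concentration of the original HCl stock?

4.92 M

n(KOH) = 0.1767 x 0.02338 = 0.004131 mol.
n(HCl) in the aliquot = 0.004131 mol.
[diluted HCl] = 0.004131 / 0.01511 = 0.2734 M.
Dilution factor = 200.0/11.12 = 17.99, so [stock] = 0.2734 x 17.99 = 4.92 M.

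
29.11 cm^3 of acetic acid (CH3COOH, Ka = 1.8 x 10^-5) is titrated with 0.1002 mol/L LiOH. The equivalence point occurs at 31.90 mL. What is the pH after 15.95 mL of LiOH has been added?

4.74

15.95 mL is exactly half the equivalence volume (31.90/2), i.e. the half-equivalence point.
There, n(HA) = n(A^-), so pH = pKa = -log(1.8 x 10^-5) = 4.74.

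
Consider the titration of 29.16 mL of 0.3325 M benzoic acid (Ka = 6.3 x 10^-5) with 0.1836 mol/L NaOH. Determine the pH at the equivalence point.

n(C6H5COOH) = 0.3325 x 0.02916 = 0.009696 mol; V(NaOH) at equivalence = 0.009696/0.1836 = 0.05281 L.
At equivalence all the acid is converted to C6H5COO-; total volume = 0.02916 + 0.05281 = 0.08197 L, so [C6H5COO-] = 0.009696/0.08197 = 0.1183 M.
Kb = Kw/Ka = 1.0e-14 / 6.3 x 10^-5 = 1.59e-10.
[OH^-] = sqrt(Kb x [C6H5COO-]) = sqrt(1.59e-10 x 0.1183) = 4.33e-6 M.
pOH = 5.36, so pH = 14.00 - 5.36 = 8.64.

8.64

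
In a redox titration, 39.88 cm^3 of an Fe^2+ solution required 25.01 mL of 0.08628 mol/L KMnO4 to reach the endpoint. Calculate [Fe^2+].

n(KMnO4) = 0.08628 x 0.02501 = 0.002158 mol.
From the balanced equation, 1 mol KMnO4 reacts with 5 mol Fe^2+, so n(Fe^2+) = 0.002158 x 5/1 = 0.01079 mol.
[Fe^2+] = 0.01079 / 0.03988 L = 0.271 M.

0.271 M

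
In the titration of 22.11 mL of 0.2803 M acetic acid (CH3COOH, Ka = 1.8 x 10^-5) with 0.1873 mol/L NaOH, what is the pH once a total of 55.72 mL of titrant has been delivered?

12.74

n(acid) = 0.2803 x 0.02211 = 0.006197 mol; n(NaOH) added = 0.1873 x 0.05572 = 0.01044 mol.
Base is in excess by 0.01044 - 0.006197 = 0.004239 mol in a total volume of 0.07783 L.
[OH^-] = 0.004239/0.07783 = 0.05446 M, so pOH = 1.26 and pH = 14.00 - 1.26 = 12.74.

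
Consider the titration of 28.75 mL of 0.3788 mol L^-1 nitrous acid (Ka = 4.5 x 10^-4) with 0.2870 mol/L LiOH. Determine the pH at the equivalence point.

8.28

n(HNO2) = 0.3788 x 0.02875 = 0.01089 mol; V(LiOH) at equivalence = 0.01089/0.2870 = 0.03795 L.
At equivalence all the acid is converted to NO2-; total volume = 0.02875 + 0.03795 = 0.06670 L, so [NO2-] = 0.01089/0.06670 = 0.1633 M.
Kb = Kw/Ka = 1.0e-14 / 4.5 x 10^-4 = 2.22e-11.
[OH^-] = sqrt(Kb x [NO2-]) = sqrt(2.22e-11 x 0.1633) = 1.90e-6 M.
pOH = 5.72, so pH = 14.00 - 5.72 = 8.28.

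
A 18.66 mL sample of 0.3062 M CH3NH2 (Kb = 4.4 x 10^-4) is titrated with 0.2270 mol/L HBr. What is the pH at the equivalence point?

5.76

n(CH3NH2) = 0.3062 x 0.01866 = 0.005714 mol; V(HBr) at equivalence = 0.005714/0.2270 = 0.02517 L.
At equivalence the base is fully converted to CH3NH3+; total volume = 0.04383 L, so [CH3NH3+] = 0.005714/0.04383 = 0.1304 M.
Ka(CH3NH3+) = Kw/Kb = 1.0e-14 / 4.4 x 10^-4 = 2.27e-11.
[H^+] = sqrt(Ka x [CH3NH3+]) = sqrt(2.27e-11 x 0.1304) = 1.72e-6 M.
pH = -log(1.72e-6) = 5.76.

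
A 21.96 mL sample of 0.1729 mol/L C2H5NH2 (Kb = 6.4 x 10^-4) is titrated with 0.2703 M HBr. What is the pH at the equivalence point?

n(C2H5NH2) = 0.1729 x 0.02196 = 0.003797 mol; V(HBr) at equivalence = 0.003797/0.2703 = 0.01405 L.
At equivalence the base is fully converted to C2H5NH3+; total volume = 0.03601 L, so [C2H5NH3+] = 0.003797/0.03601 = 0.1054 M.
Ka(C2H5NH3+) = Kw/Kb = 1.0e-14 / 6.4 x 10^-4 = 1.56e-11.
[H^+] = sqrt(Ka x [C2H5NH3+]) = sqrt(1.56e-11 x 0.1054) = 1.28e-6 M.
pH = -log(1.28e-6) = 5.89.

5.89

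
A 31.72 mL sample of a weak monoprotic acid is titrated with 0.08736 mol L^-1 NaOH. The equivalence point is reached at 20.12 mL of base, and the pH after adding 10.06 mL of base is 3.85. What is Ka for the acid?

10.06 mL is half of the equivalence volume, so this is the half-equivalence point where [HA] = [A^-].
At half-equivalence pH = pKa, so pKa = 3.85.
Ka = 10^(-3.85) = 1.4 x 10^-4.

1.4 x 10^-4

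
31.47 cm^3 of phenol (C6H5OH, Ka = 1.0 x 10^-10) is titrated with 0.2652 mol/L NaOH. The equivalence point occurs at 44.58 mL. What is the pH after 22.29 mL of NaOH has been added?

22.29 mL is exactly half the equivalence volume (44.58/2), i.e. the half-equivalence point.
There, n(HA) = n(A^-), so pH = pKa = -log(1.0 x 10^-10) = 10.00.

10.00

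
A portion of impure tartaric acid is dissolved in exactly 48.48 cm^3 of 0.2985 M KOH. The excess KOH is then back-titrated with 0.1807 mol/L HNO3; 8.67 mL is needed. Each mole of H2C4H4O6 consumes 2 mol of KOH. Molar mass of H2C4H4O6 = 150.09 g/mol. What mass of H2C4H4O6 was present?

0.968 g

Total n(KOH) added = 0.2985 x 0.04848 = 0.01447 mol.
n(HNO3) used = 0.1807 x 0.008670 = 0.001567 mol, which equals the excess n(KOH).
So n(KOH) consumed by the sample = 0.01447 - 0.001567 = 0.01290 mol.
n(H2C4H4O6) = 0.01290 / 2 = 0.006452 mol.
mass = 0.006452 mol x 150.09 g/mol = 0.968 g.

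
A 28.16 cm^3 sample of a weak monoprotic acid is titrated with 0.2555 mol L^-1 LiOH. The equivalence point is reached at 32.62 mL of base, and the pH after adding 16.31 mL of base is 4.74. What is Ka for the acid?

1.8 x 10^-5

16.31 mL is half of the equivalence volume, so this is the half-equivalence point where [HA] = [A^-].
At half-equivalence pH = pKa, so pKa = 4.74.
Ka = 10^(-4.74) = 1.8 x 10^-5.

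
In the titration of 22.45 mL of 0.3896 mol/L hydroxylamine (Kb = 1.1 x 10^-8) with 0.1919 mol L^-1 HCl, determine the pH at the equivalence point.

3.47

n(NH2OH) = 0.3896 x 0.02245 = 0.008747 mol; V(HCl) at equivalence = 0.008747/0.1919 = 0.04558 L.
At equivalence the base is fully converted to NH3OH+; total volume = 0.06803 L, so [NH3OH+] = 0.008747/0.06803 = 0.1286 M.
Ka(NH3OH+) = Kw/Kb = 1.0e-14 / 1.1 x 10^-8 = 9.09e-7.
[H^+] = sqrt(Ka x [NH3OH+]) = sqrt(9.09e-7 x 0.1286) = 0.000342 M.
pH = -log(0.000342) = 3.47.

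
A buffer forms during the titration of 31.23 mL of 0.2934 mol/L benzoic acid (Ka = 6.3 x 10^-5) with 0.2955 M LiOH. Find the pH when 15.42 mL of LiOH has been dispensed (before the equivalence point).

Initial n(C6H5COOH) = 0.2934 x 0.03123 = 0.009163 mol.
n(LiOH) added = 0.2955 x 0.01542 = 0.004557 mol, converting that many moles of C6H5COOH to C6H5COO-.
Remaining n(C6H5COOH) = 0.004606 mol; n(C6H5COO-) = 0.004557 mol.
By Henderson-Hasselbalch, pH = pKa + log([A^-]/[HA]) = 4.20 + log(0.004557/0.004606) = 4.20 + (-0.00) = 4.20.

4.20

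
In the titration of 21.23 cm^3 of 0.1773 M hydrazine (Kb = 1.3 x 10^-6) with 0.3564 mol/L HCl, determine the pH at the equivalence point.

4.52

n(N2H4) = 0.1773 x 0.02123 = 0.003764 mol; V(HCl) at equivalence = 0.003764/0.3564 = 0.01056 L.
At equivalence the base is fully converted to N2H5+; total volume = 0.03179 L, so [N2H5+] = 0.003764/0.03179 = 0.1184 M.
Ka(N2H5+) = Kw/Kb = 1.0e-14 / 1.3 x 10^-6 = 7.69e-9.
[H^+] = sqrt(Ka x [N2H5+]) = sqrt(7.69e-9 x 0.1184) = 3.02e-5 M.
pH = -log(3.02e-5) = 4.52.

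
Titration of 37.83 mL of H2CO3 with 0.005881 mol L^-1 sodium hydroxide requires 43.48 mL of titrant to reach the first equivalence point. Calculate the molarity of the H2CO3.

0.00676 M

n(NaOH) = 0.005881 x 0.04348 = 0.0002557 mol.
At the first equivalence point, 1 mol OH^- react per mol H2CO3, so n(H2CO3) = 0.0002557 / 1 = 0.0002557 mol.
[H2CO3] = 0.0002557 / 0.03783 L = 0.00676 M.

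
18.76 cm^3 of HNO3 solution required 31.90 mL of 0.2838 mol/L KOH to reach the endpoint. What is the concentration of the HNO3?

n(KOH) delivered = 0.2838 x 0.03190 = 0.009053 mol.
For a 1:1 reaction, n(HNO3) = 0.009053 mol.
[HNO3] = 0.009053 mol / 0.01876 L = 0.483 M.

0.483 M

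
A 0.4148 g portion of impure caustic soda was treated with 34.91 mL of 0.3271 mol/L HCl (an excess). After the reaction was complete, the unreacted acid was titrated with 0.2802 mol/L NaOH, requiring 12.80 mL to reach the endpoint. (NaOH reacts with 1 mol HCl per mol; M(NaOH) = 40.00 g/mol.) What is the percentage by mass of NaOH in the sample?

Total n(HCl) added = 0.3271 x 0.03491 = 0.01142 mol.
n(NaOH) used = 0.2802 x 0.01280 = 0.003587 mol, which equals the excess n(HCl).
So n(HCl) consumed by the sample = 0.01142 - 0.003587 = 0.007833 mol.
n(NaOH) = 0.007833 / 1 = 0.007833 mol.
mass NaOH = 0.007833 x 40.00 = 0.3133 g, so %NaOH = 0.3133/0.4148 x 100 = 75.5%.

75.5%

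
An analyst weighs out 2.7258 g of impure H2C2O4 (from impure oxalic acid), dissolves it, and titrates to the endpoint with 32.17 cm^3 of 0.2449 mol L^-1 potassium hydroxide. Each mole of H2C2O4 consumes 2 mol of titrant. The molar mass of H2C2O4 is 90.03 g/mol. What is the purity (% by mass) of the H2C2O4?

n(KOH) = 0.2449 x 0.03217 = 0.007878 mol.
n(H2C2O4) = 0.007878 / 2 = 0.003939 mol.
mass of H2C2O4 = 0.003939 x 90.03 = 0.3546 g.
% purity = 0.3546 / 2.7258 x 100 = 13.0%.

13.0%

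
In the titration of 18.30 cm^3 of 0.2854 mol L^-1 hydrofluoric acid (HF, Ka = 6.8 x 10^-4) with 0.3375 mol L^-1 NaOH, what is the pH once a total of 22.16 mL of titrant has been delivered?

12.75

n(acid) = 0.2854 x 0.01830 = 0.005223 mol; n(NaOH) added = 0.3375 x 0.02216 = 0.007479 mol.
Base is in excess by 0.007479 - 0.005223 = 0.002256 mol in a total volume of 0.04046 L.
[OH^-] = 0.002256/0.04046 = 0.05576 M, so pOH = 1.25 and pH = 14.00 - 1.25 = 12.75.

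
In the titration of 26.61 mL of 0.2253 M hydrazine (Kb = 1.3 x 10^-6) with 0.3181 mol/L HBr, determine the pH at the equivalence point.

n(N2H4) = 0.2253 x 0.02661 = 0.005995 mol; V(HBr) at equivalence = 0.005995/0.3181 = 0.01885 L.
At equivalence the base is fully converted to N2H5+; total volume = 0.04546 L, so [N2H5+] = 0.005995/0.04546 = 0.1319 M.
Ka(N2H5+) = Kw/Kb = 1.0e-14 / 1.3 x 10^-6 = 7.69e-9.
[H^+] = sqrt(Ka x [N2H5+]) = sqrt(7.69e-9 x 0.1319) = 3.19e-5 M.
pH = -log(3.19e-5) = 4.50.

4.50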